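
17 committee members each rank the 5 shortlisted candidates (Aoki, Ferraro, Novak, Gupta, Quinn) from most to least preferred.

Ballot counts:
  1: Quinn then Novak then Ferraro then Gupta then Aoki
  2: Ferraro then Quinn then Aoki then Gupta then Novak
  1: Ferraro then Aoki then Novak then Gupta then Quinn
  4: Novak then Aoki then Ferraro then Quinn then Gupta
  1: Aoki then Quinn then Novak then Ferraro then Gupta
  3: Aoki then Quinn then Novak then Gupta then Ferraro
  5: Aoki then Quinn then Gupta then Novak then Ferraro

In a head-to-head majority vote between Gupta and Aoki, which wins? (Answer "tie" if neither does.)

Aoki

Ballots ranking Gupta above Aoki: 1.
Ballots ranking Aoki above Gupta: 17 − 1 = 16.
Aoki wins the head-to-head 16–1.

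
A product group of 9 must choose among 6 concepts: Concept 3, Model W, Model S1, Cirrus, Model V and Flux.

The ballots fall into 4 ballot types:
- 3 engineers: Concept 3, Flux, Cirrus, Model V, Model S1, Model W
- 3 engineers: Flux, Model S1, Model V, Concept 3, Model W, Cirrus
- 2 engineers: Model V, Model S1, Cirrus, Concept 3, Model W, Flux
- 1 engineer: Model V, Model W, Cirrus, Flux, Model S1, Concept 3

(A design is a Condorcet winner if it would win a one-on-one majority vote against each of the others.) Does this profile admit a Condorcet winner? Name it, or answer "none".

none

Head-to-head results (9 engineers):
Concept 3 vs Model W: 8 to 1, Concept 3.
Concept 3 vs Model S1: Concept 3 preferred on 3 ballots; Model S1 wins 6–3.
Concept 3 vs Cirrus: Concept 3 preferred on 3+3 = 6 ballots; Concept 3 wins 6–3.
Concept 3 vs Model V: 3 to 6, Model V.
Concept 3 vs Flux: Concept 3 preferred on 3+2 = 5 ballots; Concept 3 wins 5–4.
Model W vs Model S1: Model W preferred on 1 ballot; Model S1 wins 8–1.
Model W vs Cirrus: Model W preferred on 3+1 = 4 ballots; Cirrus wins 5–4.
Model W vs Model V: 0 for Model W, 9 for Model V — Model V by 9–0.
Model W vs Flux: Model W preferred on 2+1 = 3 ballots; Flux wins 6–3.
Model S1 vs Cirrus: 3+2 = 5 for Model S1, 4 for Cirrus — Model S1 by 5–4.
Model S1 vs Model V: Model S1 preferred on 3 ballots; Model V wins 6–3.
Model S1 vs Flux: Model S1 preferred on 2 ballots; Flux wins 7–2.
Cirrus vs Model V: 3 to 6, Model V.
Cirrus vs Flux: Cirrus preferred on 2+1 = 3 ballots; Flux wins 6–3.
Model V vs Flux: Model V is ranked higher on 2+1 = 3 ballots, Flux on 6. Flux wins 6–3.
Every design loses at least once (Concept 3 loses to Model S1; Model W loses to Concept 3; Model S1 loses to Model V; Cirrus loses to Concept 3; Model V loses to Flux; Flux loses to Concept 3). The majority relation contains the cycle Concept 3 → Flux → Model S1 → Concept 3, so there is no Condorcet winner.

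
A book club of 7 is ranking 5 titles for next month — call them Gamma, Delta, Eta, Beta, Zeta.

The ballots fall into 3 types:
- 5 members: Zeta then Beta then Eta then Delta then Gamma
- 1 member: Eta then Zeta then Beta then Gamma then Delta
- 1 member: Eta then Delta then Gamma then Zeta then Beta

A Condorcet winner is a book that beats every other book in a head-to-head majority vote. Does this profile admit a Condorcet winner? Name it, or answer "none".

Zeta

Head-to-head results (7 members):
Gamma vs Delta: 1 to 6, Delta.
Gamma vs Eta: 0 to 7, Eta.
Gamma vs Beta: Gamma preferred on 1 ballot; Beta wins 6–1.
Gamma vs Zeta: Gamma preferred on 1 ballot; Zeta wins 6–1.
Delta vs Eta: 0 for Delta, 7 for Eta — Eta by 7–0.
Delta vs Beta: 1 to 6, Beta.
Delta vs Zeta: 1 for Delta, 6 for Zeta — Zeta by 6–1.
Eta vs Beta: Eta is ranked higher on 1+1 = 2 ballots, Beta on 5. Beta wins 5–2.
Eta vs Zeta: 2 to 5, Zeta.
Beta vs Zeta: Beta is ranked higher on 0 ballots, Zeta on 7. Zeta wins 7–0.
Zeta wins every pairwise contest, so Zeta is the Condorcet winner.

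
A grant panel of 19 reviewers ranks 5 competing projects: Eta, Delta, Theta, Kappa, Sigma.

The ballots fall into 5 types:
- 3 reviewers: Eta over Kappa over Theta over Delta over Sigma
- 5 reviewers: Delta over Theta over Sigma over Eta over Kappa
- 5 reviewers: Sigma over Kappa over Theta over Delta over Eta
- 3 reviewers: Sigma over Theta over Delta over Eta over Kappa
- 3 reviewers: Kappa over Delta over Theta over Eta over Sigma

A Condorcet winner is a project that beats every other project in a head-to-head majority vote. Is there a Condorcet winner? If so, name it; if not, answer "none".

none

Head-to-head results (19 reviewers):
Eta vs Delta: Eta is ranked higher on 3 ballots, Delta on 16. Delta wins 16–3.
Eta vs Theta: Eta is ranked higher on 3 ballots, Theta on 16. Theta wins 16–3.
Eta vs Kappa: Eta is ranked higher on 3+5+3 = 11 ballots, Kappa on 8. Eta wins 11–8.
Eta vs Sigma: Eta preferred on 3+3 = 6 ballots; Sigma wins 13–6.
Delta vs Theta: 5+3 = 8 for Delta, 11 for Theta — Theta by 11–8.
Delta vs Kappa: 5+3 = 8 for Delta, 11 for Kappa — Kappa by 11–8.
Delta vs Sigma: Delta preferred on 3+5+3 = 11 ballots; Delta wins 11–8.
Theta vs Kappa: Theta is ranked higher on 5+3 = 8 ballots, Kappa on 11. Kappa wins 11–8.
Theta vs Sigma: Theta is ranked higher on 3+5+3 = 11 ballots, Sigma on 8. Theta wins 11–8.
Kappa vs Sigma: Kappa preferred on 3+3 = 6 ballots; Sigma wins 13–6.
Every project loses at least once (Eta loses to Delta; Delta loses to Theta; Theta loses to Kappa; Kappa loses to Eta; Sigma loses to Delta). The majority relation contains the cycle Eta > Kappa > Delta > Eta, so there is no Condorcet winner.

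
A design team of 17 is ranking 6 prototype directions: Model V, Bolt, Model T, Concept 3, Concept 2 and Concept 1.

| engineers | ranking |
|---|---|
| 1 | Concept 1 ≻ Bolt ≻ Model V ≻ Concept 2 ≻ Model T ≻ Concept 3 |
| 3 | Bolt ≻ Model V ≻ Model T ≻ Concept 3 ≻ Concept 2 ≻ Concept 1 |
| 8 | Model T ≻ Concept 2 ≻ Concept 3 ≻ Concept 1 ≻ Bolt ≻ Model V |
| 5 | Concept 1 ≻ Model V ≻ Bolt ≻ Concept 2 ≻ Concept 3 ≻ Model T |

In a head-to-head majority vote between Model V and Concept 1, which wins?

Concept 1

Ballots ranking Model V above Concept 1: 3.
Ballots ranking Concept 1 above Model V: 17 − 3 = 14.
Concept 1 wins the head-to-head 14–3.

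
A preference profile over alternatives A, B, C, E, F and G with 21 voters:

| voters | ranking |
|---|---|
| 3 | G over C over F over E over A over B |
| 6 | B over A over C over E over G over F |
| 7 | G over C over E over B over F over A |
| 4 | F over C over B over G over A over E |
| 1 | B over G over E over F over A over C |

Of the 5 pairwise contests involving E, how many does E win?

E against each rival (21 voters):
E vs A: 3+7+1 = 11 for E, 10 for A — E by 11–10.
E–B: B 11–10.
E vs C: C, 20–1.
E vs F: E, 14–7.
E vs G: G wins 15–6.
E beats A, F; loses to B, C, G — 2 pairwise wins.

2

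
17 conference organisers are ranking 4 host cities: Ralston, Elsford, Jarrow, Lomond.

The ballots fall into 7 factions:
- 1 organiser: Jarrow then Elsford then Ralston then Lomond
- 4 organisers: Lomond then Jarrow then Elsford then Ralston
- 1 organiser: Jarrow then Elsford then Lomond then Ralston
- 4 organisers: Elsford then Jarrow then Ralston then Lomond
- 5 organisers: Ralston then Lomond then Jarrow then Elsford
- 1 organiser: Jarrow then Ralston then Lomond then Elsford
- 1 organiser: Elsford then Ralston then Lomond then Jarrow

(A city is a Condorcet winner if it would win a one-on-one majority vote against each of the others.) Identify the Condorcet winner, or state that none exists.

none

Check each pair by majority over 17 ballots:
Ralston vs Elsford: Ralston preferred on 5+1 = 6 ballots; Elsford wins 11–6.
Ralston vs Jarrow: Ralston preferred on 5+1 = 6 ballots; Jarrow wins 11–6.
Ralston vs Lomond: Ralston is ranked higher on 1+4+5+1+1 = 12 ballots, Lomond on 5. Ralston wins 12–5.
Elsford vs Jarrow: 5 to 12, Jarrow.
Elsford vs Lomond: 1+1+4+1 = 7 for Elsford, 10 for Lomond — Lomond by 10–7.
Jarrow vs Lomond: 1+1+4+1 = 7 for Jarrow, 10 for Lomond — Lomond by 10–7.
Each city drops at least one matchup (Ralston loses to Elsford; Elsford loses to Jarrow; Jarrow loses to Lomond; Lomond loses to Ralston); the cycle Ralston beats Lomond beats Elsford beats Ralston rules out a Condorcet winner.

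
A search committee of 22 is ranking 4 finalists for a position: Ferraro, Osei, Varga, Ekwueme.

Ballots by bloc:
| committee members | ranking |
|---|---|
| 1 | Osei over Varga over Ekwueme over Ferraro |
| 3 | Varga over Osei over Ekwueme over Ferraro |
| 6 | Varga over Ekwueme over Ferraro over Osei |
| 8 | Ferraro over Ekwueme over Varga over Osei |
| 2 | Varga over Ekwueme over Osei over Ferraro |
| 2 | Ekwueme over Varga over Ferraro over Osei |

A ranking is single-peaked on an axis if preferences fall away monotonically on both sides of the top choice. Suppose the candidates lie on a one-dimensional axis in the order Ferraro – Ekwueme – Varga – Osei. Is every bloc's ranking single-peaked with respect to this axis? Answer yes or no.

Axis positions: Ferraro=1, Ekwueme=2, Varga=3, Osei=4.
Bloc 1 (peak Osei at position 4): ranking walks positions 4-3-2-1, expanding outward from the peak — single-peaked.
Bloc 2 (peak Varga at position 3): ranking walks positions 3-4-2-1, expanding outward from the peak — single-peaked.
Bloc 3 (peak Varga at position 3): ranking walks positions 3-2-1-4, expanding outward from the peak — single-peaked.
Bloc 4 (peak Ferraro at position 1): ranking walks positions 1-2-3-4, expanding outward from the peak — single-peaked.
Bloc 5 (peak Varga at position 3): ranking walks positions 3-2-4-1, expanding outward from the peak — single-peaked.
Bloc 6 (peak Ekwueme at position 2): ranking walks positions 2-3-1-4, expanding outward from the peak — single-peaked.
Every ranking is single-peaked on this axis.

yes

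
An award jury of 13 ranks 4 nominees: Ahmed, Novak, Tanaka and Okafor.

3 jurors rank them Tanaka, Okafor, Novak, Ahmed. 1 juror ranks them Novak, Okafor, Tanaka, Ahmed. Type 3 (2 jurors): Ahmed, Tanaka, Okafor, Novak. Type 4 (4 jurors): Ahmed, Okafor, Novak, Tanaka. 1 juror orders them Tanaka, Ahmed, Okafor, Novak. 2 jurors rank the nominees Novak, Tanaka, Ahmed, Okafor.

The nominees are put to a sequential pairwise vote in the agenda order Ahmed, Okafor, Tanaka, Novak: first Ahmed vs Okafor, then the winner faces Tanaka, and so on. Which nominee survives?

Novak

Round 1: Ahmed vs Okafor — 9–4, Ahmed advances.
Round 2: Ahmed vs Tanaka — 6–7, Tanaka advances.
Round 3: Tanaka vs Novak — 6–7, Novak advances.
The agenda winner is Novak.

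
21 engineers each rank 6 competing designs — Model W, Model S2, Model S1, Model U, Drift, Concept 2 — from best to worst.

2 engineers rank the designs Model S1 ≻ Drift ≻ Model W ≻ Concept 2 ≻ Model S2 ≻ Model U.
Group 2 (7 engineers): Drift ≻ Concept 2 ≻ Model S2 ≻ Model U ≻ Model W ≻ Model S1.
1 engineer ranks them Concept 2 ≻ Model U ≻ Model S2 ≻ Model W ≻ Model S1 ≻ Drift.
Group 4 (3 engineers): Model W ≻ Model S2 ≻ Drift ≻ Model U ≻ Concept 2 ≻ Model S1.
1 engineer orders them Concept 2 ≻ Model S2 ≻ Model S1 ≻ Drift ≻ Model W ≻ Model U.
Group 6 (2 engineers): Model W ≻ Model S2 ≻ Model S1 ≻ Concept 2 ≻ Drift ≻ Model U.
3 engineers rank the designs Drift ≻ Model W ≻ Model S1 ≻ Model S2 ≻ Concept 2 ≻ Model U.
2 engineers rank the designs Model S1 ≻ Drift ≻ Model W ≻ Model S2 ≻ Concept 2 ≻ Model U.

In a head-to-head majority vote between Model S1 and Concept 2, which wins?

Ballots ranking Model S1 above Concept 2: 2 + 2 + 3 + 2 = 9.
Ballots ranking Concept 2 above Model S1: 21 − 9 = 12.
Concept 2 wins the head-to-head 12–9.

Concept 2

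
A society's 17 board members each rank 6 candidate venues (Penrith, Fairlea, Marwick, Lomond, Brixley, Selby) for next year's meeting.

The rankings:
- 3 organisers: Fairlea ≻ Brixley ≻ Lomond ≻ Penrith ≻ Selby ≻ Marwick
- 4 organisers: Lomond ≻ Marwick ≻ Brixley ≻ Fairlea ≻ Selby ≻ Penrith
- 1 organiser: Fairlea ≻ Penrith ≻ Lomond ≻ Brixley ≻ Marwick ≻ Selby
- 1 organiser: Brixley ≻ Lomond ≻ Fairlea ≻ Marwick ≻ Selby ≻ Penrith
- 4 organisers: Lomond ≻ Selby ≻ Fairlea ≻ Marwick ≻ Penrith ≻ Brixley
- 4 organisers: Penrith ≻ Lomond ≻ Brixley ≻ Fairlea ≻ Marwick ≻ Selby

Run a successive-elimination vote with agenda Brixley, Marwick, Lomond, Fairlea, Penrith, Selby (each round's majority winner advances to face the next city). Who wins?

Lomond

Round 1: Brixley vs Marwick — 9–8, Brixley advances.
Round 2: Brixley vs Lomond — 4–13, Lomond advances.
Round 3: Lomond vs Fairlea — 13–4, Lomond advances.
Round 4: Lomond vs Penrith — 12–5, Lomond advances.
Round 5: Lomond vs Selby — 17–0, Lomond advances.
Lomond survives the agenda.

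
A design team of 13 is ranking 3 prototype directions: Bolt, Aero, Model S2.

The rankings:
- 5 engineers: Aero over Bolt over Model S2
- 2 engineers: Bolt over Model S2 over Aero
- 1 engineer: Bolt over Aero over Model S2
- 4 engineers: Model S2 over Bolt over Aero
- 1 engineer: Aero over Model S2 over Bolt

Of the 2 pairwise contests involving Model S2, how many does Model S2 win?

0

Model S2 against each rival (13 engineers):
Model S2 vs Bolt: 4+1 = 5 for Model S2, 8 for Bolt — Bolt by 8–5.
Model S2 vs Aero: Aero, 7–6.
Model S2 beats no one; loses to Bolt, Aero — 0 pairwise wins.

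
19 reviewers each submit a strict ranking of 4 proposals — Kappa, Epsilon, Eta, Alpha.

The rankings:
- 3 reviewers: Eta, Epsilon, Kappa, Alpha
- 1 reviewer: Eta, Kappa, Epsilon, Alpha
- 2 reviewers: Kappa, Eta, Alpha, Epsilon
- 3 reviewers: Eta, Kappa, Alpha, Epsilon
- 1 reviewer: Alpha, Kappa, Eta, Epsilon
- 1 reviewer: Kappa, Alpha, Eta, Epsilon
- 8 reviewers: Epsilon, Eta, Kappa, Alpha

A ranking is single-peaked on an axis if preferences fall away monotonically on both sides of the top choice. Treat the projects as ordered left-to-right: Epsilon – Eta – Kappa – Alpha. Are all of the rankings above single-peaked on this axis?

Axis positions: Epsilon=1, Eta=2, Kappa=3, Alpha=4.
Cluster 1 (peak Eta at position 2): ranking walks positions 2-1-3-4, expanding outward from the peak — single-peaked.
Cluster 2 (peak Eta at position 2): ranking walks positions 2-3-1-4, expanding outward from the peak — single-peaked.
Cluster 3 (peak Kappa at position 3): ranking walks positions 3-2-4-1, expanding outward from the peak — single-peaked.
Cluster 4 (peak Eta at position 2): ranking walks positions 2-3-4-1, expanding outward from the peak — single-peaked.
Cluster 5 (peak Alpha at position 4): ranking walks positions 4-3-2-1, expanding outward from the peak — single-peaked.
Cluster 6 (peak Kappa at position 3): ranking walks positions 3-4-2-1, expanding outward from the peak — single-peaked.
Cluster 7 (peak Epsilon at position 1): ranking walks positions 1-2-3-4, expanding outward from the peak — single-peaked.
Every ranking is single-peaked on this axis.

yes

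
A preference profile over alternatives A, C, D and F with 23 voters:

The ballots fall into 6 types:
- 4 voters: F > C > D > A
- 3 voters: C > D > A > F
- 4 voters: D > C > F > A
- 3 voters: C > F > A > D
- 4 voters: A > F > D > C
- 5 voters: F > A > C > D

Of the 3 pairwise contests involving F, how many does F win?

F against each rival (23 voters):
F vs A: F preferred on 4+4+3+5 = 16 ballots; F wins 16–7.
F vs C: F wins 13–10.
F vs D: F wins 16–7.
F beats A, C, D — 3 pairwise wins.

3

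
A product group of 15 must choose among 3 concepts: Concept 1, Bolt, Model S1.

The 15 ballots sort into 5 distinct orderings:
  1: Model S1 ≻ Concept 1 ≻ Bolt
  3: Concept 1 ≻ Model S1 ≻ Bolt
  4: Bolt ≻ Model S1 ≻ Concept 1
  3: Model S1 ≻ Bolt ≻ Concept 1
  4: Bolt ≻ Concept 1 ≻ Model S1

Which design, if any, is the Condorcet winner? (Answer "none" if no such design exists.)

Head-to-head results (15 engineers):
Concept 1 vs Bolt: 1+3 = 4 for Concept 1, 11 for Bolt — Bolt by 11–4.
Concept 1 vs Model S1: 7 to 8, Model S1.
Bolt vs Model S1: Bolt preferred on 4+4 = 8 ballots; Bolt wins 8–7.
Bolt wins every pairwise contest, so Bolt is the Condorcet winner.

Bolt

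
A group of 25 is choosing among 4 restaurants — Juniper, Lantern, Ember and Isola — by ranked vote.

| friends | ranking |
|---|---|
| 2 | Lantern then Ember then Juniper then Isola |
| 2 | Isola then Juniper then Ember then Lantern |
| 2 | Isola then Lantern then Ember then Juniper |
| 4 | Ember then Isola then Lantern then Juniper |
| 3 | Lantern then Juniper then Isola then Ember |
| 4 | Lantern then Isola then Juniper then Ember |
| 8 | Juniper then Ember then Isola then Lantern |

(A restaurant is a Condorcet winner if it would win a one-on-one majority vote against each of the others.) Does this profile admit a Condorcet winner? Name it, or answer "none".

Pairwise majorities:
Juniper vs Lantern: Lantern, 15–10.
Juniper vs Ember: Juniper, 17–8.
Juniper vs Isola: Juniper, 13–12.
Lantern vs Ember: Ember wins 14–11.
Lantern–Isola: Isola 16–9.
Ember vs Isola: Ember, 14–11.
Each restaurant drops at least one matchup (Juniper loses to Lantern; Lantern loses to Ember; Ember loses to Juniper; Isola loses to Juniper); the cycle Juniper > Ember > Lantern > Juniper rules out a Condorcet winner.

none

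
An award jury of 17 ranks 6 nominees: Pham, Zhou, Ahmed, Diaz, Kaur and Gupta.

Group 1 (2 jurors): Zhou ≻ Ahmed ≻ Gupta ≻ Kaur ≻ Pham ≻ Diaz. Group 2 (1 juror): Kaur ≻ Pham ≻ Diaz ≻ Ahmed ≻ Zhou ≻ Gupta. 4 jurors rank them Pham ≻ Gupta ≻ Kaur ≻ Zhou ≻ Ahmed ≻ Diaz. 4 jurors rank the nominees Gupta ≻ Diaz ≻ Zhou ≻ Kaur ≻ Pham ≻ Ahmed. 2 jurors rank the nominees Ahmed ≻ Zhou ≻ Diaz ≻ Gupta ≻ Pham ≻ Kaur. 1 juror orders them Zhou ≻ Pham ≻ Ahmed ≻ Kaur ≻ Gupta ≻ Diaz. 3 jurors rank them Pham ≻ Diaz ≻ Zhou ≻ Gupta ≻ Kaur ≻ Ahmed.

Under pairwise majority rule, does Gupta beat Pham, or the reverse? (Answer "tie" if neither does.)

Ballots ranking Gupta above Pham: 2 + 4 + 2 = 8.
Ballots ranking Pham above Gupta: 17 − 8 = 9.
Pham wins the head-to-head 9–8.

Pham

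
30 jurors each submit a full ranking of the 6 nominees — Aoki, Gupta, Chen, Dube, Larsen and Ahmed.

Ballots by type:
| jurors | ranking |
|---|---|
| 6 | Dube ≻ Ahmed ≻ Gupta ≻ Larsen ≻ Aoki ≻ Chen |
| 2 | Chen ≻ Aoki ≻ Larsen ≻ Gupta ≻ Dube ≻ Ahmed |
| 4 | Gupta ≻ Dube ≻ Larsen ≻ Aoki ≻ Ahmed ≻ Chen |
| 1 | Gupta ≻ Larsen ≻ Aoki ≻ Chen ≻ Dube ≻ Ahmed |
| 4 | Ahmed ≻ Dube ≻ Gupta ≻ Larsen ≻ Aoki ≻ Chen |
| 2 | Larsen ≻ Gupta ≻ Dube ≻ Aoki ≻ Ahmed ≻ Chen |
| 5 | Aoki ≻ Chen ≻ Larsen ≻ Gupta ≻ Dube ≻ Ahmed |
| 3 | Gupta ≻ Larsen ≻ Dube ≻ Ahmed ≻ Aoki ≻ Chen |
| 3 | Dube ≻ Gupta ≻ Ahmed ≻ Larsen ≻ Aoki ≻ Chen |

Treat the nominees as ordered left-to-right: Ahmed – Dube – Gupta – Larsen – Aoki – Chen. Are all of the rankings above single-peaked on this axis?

Axis positions: Ahmed=1, Dube=2, Gupta=3, Larsen=4, Aoki=5, Chen=6.
Type 1 (peak Dube at position 2): ranking walks positions 2-1-3-4-5-6, expanding outward from the peak — single-peaked.
Type 2 (peak Chen at position 6): ranking walks positions 6-5-4-3-2-1, expanding outward from the peak — single-peaked.
Type 3 (peak Gupta at position 3): ranking walks positions 3-2-4-5-1-6, expanding outward from the peak — single-peaked.
Type 4 (peak Gupta at position 3): ranking walks positions 3-4-5-6-2-1, expanding outward from the peak — single-peaked.
Type 5 (peak Ahmed at position 1): ranking walks positions 1-2-3-4-5-6, expanding outward from the peak — single-peaked.
Type 6 (peak Larsen at position 4): ranking walks positions 4-3-2-5-1-6, expanding outward from the peak — single-peaked.
Type 7 (peak Aoki at position 5): ranking walks positions 5-6-4-3-2-1, expanding outward from the peak — single-peaked.
Type 8 (peak Gupta at position 3): ranking walks positions 3-4-2-1-5-6, expanding outward from the peak — single-peaked.
Type 9 (peak Dube at position 2): ranking walks positions 2-3-1-4-5-6, expanding outward from the peak — single-peaked.
Every ranking is single-peaked on this axis.

yes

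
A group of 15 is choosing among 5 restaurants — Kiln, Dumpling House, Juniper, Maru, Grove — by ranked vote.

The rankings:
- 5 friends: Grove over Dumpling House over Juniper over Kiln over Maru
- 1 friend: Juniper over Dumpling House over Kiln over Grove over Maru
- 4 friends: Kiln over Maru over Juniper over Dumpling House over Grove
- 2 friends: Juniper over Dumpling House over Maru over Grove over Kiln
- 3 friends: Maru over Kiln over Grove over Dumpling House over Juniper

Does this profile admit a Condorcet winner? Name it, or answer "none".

Head-to-head results (15 friends):
Kiln vs Dumpling House: Dumpling House wins 8–7.
Kiln vs Juniper: 4+3 = 7 for Kiln, 8 for Juniper — Juniper by 8–7.
Kiln–Maru: Kiln 10–5.
Kiln vs Grove: Kiln, 8–7.
Dumpling House vs Juniper: 5+3 = 8 for Dumpling House, 7 for Juniper — Dumpling House by 8–7.
Dumpling House vs Maru: 5+1+2 = 8 for Dumpling House, 7 for Maru — Dumpling House by 8–7.
Dumpling House vs Grove: Dumpling House preferred on 1+4+2 = 7 ballots; Grove wins 8–7.
Juniper vs Maru: Juniper is ranked higher on 5+1+2 = 8 ballots, Maru on 7. Juniper wins 8–7.
Juniper vs Grove: Grove, 8–7.
Maru vs Grove: 4+2+3 = 9 for Maru, 6 for Grove — Maru by 9–6.
Each restaurant drops at least one matchup (Kiln loses to Dumpling House; Dumpling House loses to Grove; Juniper loses to Dumpling House; Maru loses to Kiln; Grove loses to Kiln); the cycle Kiln beats Grove beats Dumpling House beats Kiln rules out a Condorcet winner.

none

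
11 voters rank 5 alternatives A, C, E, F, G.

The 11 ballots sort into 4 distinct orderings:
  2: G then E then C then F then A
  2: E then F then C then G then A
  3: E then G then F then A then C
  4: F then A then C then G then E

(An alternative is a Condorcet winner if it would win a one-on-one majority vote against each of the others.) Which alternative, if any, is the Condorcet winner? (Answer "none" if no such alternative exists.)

Pairwise majorities:
A vs C: A wins 7–4.
A vs E: E, 7–4.
A–F: F 11–0.
A vs G: G wins 7–4.
C vs E: E, 7–4.
C vs F: F wins 9–2.
C vs G: C, 6–5.
E vs F: E, 7–4.
E vs G: G wins 6–5.
F vs G: F, 6–5.
No alternative is unbeaten: A loses to E; C loses to A; E loses to G; F loses to E; G loses to C. In particular A beats C beats G beats A is a majority cycle — no Condorcet winner exists.

none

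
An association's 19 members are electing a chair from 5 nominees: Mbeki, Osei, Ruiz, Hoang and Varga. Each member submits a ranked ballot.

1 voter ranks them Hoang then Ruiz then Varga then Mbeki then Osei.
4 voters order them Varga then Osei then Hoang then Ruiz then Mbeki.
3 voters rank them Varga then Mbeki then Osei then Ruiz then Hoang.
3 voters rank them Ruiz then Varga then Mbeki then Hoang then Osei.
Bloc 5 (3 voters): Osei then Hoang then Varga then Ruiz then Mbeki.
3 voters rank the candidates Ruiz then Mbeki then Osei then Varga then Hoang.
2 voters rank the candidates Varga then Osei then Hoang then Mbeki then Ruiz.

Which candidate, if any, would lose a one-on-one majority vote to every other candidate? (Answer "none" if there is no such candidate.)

none

Pairwise majorities:
Mbeki–Osei: Mbeki 10–9.
Mbeki vs Ruiz: 5 to 14, Ruiz.
Mbeki–Hoang: Hoang 10–9.
Mbeki vs Varga: Varga, 16–3.
Osei vs Ruiz: 4+3+3+2 = 12 for Osei, 7 for Ruiz — Osei by 12–7.
Osei vs Hoang: 15 to 4, Osei.
Osei vs Varga: Varga wins 13–6.
Ruiz vs Hoang: Hoang, 10–9.
Ruiz vs Varga: 1+3+3 = 7 for Ruiz, 12 for Varga — Varga by 12–7.
Hoang vs Varga: Varga, 15–4.
No candidate is winless: Mbeki beats Osei; Osei beats Ruiz; Ruiz beats Mbeki; Hoang beats Mbeki; Varga beats Mbeki. There is no Condorcet loser.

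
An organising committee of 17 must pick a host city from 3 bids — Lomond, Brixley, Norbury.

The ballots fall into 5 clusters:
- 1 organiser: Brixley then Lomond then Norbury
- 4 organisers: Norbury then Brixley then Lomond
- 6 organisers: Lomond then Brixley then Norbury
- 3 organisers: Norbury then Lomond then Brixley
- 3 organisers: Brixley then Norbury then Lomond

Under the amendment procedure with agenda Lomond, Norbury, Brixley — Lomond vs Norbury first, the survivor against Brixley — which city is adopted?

Brixley

Round 1: Lomond vs Norbury — 7–10, Norbury advances.
Round 2: Norbury vs Brixley — 7–10, Brixley advances.
The agenda winner is Brixley.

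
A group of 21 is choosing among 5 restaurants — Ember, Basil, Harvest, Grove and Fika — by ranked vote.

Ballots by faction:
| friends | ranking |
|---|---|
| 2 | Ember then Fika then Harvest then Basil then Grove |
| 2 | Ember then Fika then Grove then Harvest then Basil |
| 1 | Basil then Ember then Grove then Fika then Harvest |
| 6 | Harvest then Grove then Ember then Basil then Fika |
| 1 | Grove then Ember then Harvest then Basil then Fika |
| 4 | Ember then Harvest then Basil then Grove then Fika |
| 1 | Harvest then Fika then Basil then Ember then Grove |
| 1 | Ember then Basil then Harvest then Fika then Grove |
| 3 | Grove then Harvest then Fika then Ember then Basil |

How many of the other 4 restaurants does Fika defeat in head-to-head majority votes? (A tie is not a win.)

0

Fika against each rival (21 friends):
Fika vs Ember: 1+3 = 4 for Fika, 17 for Ember — Ember by 17–4.
Fika vs Basil: Basil wins 13–8.
Fika vs Harvest: Harvest wins 16–5.
Fika vs Grove: Grove wins 15–6.
Fika beats no one; loses to Ember, Basil, Harvest, Grove — 0 pairwise wins.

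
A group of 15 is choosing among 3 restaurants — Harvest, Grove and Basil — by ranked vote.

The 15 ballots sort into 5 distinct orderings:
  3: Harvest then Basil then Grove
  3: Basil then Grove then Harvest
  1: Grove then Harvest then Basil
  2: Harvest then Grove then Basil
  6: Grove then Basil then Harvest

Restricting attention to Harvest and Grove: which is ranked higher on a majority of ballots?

Grove

Ballots ranking Harvest above Grove: 3 + 2 = 5.
Ballots ranking Grove above Harvest: 15 − 5 = 10.
Grove wins the head-to-head 10–5.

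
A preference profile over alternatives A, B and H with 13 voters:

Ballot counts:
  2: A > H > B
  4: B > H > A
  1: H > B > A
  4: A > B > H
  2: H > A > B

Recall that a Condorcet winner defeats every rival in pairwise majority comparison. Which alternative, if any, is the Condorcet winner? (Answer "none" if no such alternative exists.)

none

Check each pair by majority over 13 ballots:
A vs B: A, 8–5.
A vs H: H wins 7–6.
B vs H: B, 8–5.
Every alternative loses at least once (A loses to H; B loses to A; H loses to B). The majority relation contains the cycle A → B → H → A, so there is no Condorcet winner.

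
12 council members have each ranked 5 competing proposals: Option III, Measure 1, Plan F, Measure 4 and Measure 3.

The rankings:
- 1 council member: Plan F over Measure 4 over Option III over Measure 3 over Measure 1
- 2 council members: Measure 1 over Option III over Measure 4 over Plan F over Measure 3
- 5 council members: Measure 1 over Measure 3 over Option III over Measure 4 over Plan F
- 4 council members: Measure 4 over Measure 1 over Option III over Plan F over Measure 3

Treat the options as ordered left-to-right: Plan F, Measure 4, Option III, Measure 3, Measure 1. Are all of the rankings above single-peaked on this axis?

no

Axis positions: Plan F=1, Measure 4=2, Option III=3, Measure 3=4, Measure 1=5.
Cluster 1 (peak Plan F at position 1): ranking walks positions 1-2-3-4-5, expanding outward from the peak — single-peaked.
Cluster 2: ranking walks positions 5-3-2-1-4; Option III is ranked above Measure 3 even though Measure 3 lies between Option III and the peak Measure 1 on the axis — preferences dip and rise again. Not single-peaked.
Cluster 3 (peak Measure 1 at position 5): ranking walks positions 5-4-3-2-1, expanding outward from the peak — single-peaked.
Cluster 4: ranking walks positions 2-5-3-1-4; Measure 1 is ranked above Option III even though Option III lies between Measure 1 and the peak Measure 4 on the axis — preferences dip and rise again. Not single-peaked.
Cluster 2 violates single-peakedness, so the profile is not single-peaked on this axis.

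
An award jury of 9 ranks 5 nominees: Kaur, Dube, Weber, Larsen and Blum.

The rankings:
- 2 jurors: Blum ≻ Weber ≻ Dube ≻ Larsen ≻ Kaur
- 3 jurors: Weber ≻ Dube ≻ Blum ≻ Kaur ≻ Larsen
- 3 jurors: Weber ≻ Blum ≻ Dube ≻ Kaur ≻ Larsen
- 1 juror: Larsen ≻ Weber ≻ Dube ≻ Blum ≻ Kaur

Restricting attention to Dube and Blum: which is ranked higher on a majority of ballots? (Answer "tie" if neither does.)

Ballots ranking Dube above Blum: 3 + 1 = 4.
Ballots ranking Blum above Dube: 9 − 4 = 5.
Blum wins the head-to-head 5–4.

Blum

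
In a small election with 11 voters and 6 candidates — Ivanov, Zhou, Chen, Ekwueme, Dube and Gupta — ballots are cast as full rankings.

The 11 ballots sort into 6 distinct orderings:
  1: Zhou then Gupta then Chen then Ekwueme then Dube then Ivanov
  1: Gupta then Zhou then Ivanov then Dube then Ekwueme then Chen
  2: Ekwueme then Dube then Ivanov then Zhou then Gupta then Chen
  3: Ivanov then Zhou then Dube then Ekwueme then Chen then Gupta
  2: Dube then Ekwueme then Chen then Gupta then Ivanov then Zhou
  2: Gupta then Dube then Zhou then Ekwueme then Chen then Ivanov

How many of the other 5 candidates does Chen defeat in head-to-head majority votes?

Chen against each rival (11 voters):
Chen–Ivanov: Ivanov 6–5.
Chen vs Zhou: 2 to 9, Zhou.
Chen vs Ekwueme: Ekwueme, 10–1.
Chen vs Dube: Chen preferred on 1 ballot; Dube wins 10–1.
Chen vs Gupta: Chen is ranked higher on 3+2 = 5 ballots, Gupta on 6. Gupta wins 6–5.
Chen beats no one; loses to Ivanov, Zhou, Ekwueme, Dube, Gupta — 0 pairwise wins.

0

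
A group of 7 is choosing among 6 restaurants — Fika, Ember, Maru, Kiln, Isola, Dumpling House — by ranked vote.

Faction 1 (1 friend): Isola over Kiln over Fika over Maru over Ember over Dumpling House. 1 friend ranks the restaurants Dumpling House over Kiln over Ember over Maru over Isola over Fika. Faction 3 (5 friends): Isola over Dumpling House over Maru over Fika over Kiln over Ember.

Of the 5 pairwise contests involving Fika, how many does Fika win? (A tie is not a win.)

Fika against each rival (7 friends):
Fika vs Ember: Fika wins 6–1.
Fika vs Maru: Maru wins 6–1.
Fika vs Kiln: Fika is ranked higher on 5 ballots, Kiln on 2. Fika wins 5–2.
Fika vs Isola: 0 for Fika, 7 for Isola — Isola by 7–0.
Fika vs Dumpling House: Fika preferred on 1 ballot; Dumpling House wins 6–1.
Fika beats Ember, Kiln; loses to Maru, Isola, Dumpling House — 2 pairwise wins.

2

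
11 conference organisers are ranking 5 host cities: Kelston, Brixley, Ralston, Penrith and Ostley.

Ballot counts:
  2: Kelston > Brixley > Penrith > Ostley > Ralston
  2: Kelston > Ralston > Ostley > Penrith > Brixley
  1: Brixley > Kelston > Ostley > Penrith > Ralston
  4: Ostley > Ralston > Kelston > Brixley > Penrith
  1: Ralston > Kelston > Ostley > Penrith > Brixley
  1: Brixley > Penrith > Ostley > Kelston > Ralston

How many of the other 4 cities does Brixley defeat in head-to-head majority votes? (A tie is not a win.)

1

Brixley against each rival (11 organisers):
Brixley vs Kelston: Kelston, 9–2.
Brixley vs Ralston: Brixley preferred on 2+1+1 = 4 ballots; Ralston wins 7–4.
Brixley vs Penrith: Brixley preferred on 2+1+4+1 = 8 ballots; Brixley wins 8–3.
Brixley vs Ostley: 2+1+1 = 4 for Brixley, 7 for Ostley — Ostley by 7–4.
Brixley beats Penrith; loses to Kelston, Ralston, Ostley — 1 pairwise win.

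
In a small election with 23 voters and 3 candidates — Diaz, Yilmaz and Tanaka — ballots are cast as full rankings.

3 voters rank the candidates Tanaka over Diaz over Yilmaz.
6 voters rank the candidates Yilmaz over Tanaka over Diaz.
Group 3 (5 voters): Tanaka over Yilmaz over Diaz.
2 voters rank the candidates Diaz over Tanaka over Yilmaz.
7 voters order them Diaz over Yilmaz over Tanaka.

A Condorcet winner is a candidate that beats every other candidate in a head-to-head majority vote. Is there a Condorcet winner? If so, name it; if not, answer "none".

Pairwise majorities:
Diaz vs Yilmaz: Diaz, 12–11.
Diaz vs Tanaka: Tanaka wins 14–9.
Yilmaz vs Tanaka: Yilmaz wins 13–10.
Every candidate loses at least once (Diaz loses to Tanaka; Yilmaz loses to Diaz; Tanaka loses to Yilmaz). The majority relation contains the cycle Diaz beats Yilmaz beats Tanaka beats Diaz, so there is no Condorcet winner.

none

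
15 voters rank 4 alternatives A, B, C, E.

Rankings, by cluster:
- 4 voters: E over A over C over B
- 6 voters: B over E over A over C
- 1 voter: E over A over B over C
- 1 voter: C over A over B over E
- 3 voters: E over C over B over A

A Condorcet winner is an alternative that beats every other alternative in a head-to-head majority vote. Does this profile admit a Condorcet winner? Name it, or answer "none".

E

Check each pair by majority over 15 ballots:
A vs B: B, 9–6.
A–C: A 11–4.
A–E: E 14–1.
B vs C: C wins 8–7.
B vs E: E, 8–7.
C vs E: E wins 14–1.
Only E has no losses; E is the Condorcet winner.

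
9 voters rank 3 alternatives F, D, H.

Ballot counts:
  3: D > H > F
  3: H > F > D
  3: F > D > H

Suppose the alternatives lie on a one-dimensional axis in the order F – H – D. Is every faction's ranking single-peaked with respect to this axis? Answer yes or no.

Axis positions: F=1, H=2, D=3.
Faction 1 (peak D at position 3): ranking walks positions 3-2-1, expanding outward from the peak — single-peaked.
Faction 2 (peak H at position 2): ranking walks positions 2-1-3, expanding outward from the peak — single-peaked.
Faction 3: ranking walks positions 1-3-2; D is ranked above H even though H lies between D and the peak F on the axis — preferences dip and rise again. Not single-peaked.
Faction 3 violates single-peakedness, so the profile is not single-peaked on this axis.

no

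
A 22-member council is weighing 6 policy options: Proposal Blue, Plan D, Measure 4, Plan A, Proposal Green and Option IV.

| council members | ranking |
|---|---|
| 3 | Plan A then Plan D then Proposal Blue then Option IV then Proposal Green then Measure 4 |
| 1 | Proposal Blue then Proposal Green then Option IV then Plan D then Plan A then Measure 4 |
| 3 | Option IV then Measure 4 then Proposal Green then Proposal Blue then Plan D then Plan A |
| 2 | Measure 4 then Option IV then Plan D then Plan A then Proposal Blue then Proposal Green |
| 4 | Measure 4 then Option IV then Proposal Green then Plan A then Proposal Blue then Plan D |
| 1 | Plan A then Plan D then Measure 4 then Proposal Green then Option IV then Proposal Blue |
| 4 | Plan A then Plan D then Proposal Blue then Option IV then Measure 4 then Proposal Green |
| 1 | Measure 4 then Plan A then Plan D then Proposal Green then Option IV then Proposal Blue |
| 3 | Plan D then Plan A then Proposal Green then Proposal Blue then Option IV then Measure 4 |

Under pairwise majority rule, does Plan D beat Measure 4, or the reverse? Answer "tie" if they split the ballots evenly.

Plan D

Ballots ranking Plan D above Measure 4: 3 + 1 + 1 + 4 + 3 = 12.
Ballots ranking Measure 4 above Plan D: 22 − 12 = 10.
Plan D wins the head-to-head 12–10.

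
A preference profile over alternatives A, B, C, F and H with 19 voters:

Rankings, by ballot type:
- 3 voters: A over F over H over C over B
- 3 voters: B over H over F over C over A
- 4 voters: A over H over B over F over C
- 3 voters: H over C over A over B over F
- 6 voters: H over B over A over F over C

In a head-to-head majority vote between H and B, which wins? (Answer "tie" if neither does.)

H

Ballots ranking H above B: 3 + 4 + 3 + 6 = 16.
Ballots ranking B above H: 19 − 16 = 3.
H wins the head-to-head 16–3.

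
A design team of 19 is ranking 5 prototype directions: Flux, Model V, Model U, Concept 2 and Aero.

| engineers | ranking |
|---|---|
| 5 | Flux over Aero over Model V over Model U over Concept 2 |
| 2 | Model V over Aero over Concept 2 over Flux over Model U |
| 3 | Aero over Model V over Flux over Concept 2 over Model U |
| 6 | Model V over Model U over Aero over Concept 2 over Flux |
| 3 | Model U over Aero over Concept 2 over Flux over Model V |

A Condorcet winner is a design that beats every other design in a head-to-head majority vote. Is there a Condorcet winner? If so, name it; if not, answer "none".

Check each pair by majority over 19 ballots:
Flux vs Model V: Flux preferred on 5+3 = 8 ballots; Model V wins 11–8.
Flux vs Model U: 10 to 9, Flux.
Flux vs Concept 2: Flux preferred on 5+3 = 8 ballots; Concept 2 wins 11–8.
Flux vs Aero: 5 to 14, Aero.
Model V vs Model U: Model V preferred on 5+2+3+6 = 16 ballots; Model V wins 16–3.
Model V vs Concept 2: 5+2+3+6 = 16 for Model V, 3 for Concept 2 — Model V by 16–3.
Model V vs Aero: Model V is ranked higher on 2+6 = 8 ballots, Aero on 11. Aero wins 11–8.
Model U vs Concept 2: Model U preferred on 5+6+3 = 14 ballots; Model U wins 14–5.
Model U vs Aero: 6+3 = 9 for Model U, 10 for Aero — Aero by 10–9.
Concept 2 vs Aero: Concept 2 preferred on 0 ballots; Aero wins 19–0.
Aero beats each of Flux, Model V, Model U, Concept 2 — Aero is the Condorcet winner.

Aero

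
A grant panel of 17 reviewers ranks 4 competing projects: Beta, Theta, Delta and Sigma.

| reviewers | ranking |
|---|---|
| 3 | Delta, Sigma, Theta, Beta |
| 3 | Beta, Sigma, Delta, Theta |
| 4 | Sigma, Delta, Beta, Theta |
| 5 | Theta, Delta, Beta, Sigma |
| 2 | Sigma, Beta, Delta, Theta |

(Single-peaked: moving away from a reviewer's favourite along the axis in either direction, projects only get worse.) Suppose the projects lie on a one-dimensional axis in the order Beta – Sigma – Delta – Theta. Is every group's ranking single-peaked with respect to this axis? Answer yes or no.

no

Axis positions: Beta=1, Sigma=2, Delta=3, Theta=4.
Group 1 (peak Delta at position 3): ranking walks positions 3-2-4-1, expanding outward from the peak — single-peaked.
Group 2 (peak Beta at position 1): ranking walks positions 1-2-3-4, expanding outward from the peak — single-peaked.
Group 3 (peak Sigma at position 2): ranking walks positions 2-3-1-4, expanding outward from the peak — single-peaked.
Group 4: ranking walks positions 4-3-1-2; Beta is ranked above Sigma even though Sigma lies between Beta and the peak Theta on the axis — preferences dip and rise again. Not single-peaked.
Group 5 (peak Sigma at position 2): ranking walks positions 2-1-3-4, expanding outward from the peak — single-peaked.
Group 4 violates single-peakedness, so the profile is not single-peaked on this axis.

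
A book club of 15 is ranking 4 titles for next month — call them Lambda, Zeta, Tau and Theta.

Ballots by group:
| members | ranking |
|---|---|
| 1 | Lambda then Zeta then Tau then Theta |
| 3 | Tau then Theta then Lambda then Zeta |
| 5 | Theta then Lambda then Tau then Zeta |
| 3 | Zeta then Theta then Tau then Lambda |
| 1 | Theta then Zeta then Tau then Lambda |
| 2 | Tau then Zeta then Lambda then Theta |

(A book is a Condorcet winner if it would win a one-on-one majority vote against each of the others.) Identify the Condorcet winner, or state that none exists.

Theta

Pairwise majorities:
Lambda vs Zeta: 9 to 6, Lambda.
Lambda vs Tau: Lambda is ranked higher on 1+5 = 6 ballots, Tau on 9. Tau wins 9–6.
Lambda vs Theta: 3 to 12, Theta.
Zeta vs Tau: 5 to 10, Tau.
Zeta vs Theta: 6 to 9, Theta.
Tau vs Theta: Tau preferred on 1+3+2 = 6 ballots; Theta wins 9–6.
Theta wins every pairwise contest, so Theta is the Condorcet winner.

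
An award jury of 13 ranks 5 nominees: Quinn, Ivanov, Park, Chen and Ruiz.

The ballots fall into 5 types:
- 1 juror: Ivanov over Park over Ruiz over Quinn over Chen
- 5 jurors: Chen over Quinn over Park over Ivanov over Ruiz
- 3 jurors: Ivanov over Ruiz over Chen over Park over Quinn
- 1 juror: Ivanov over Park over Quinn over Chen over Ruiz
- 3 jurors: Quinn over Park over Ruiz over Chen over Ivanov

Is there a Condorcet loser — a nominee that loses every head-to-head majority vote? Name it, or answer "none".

Head-to-head results (13 jurors):
Quinn vs Ivanov: Quinn wins 8–5.
Quinn vs Park: Quinn, 8–5.
Quinn vs Chen: Chen wins 8–5.
Quinn vs Ruiz: Quinn is ranked higher on 5+1+3 = 9 ballots, Ruiz on 4. Quinn wins 9–4.
Ivanov vs Park: 5 to 8, Park.
Ivanov vs Chen: 5 to 8, Chen.
Ivanov vs Ruiz: Ivanov, 10–3.
Park–Chen: Chen 8–5.
Park vs Ruiz: Park, 10–3.
Chen–Ruiz: Ruiz 7–6.
No nominee is winless: Quinn beats Ivanov; Ivanov beats Ruiz; Park beats Ivanov; Chen beats Quinn; Ruiz beats Chen. There is no Condorcet loser.

none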